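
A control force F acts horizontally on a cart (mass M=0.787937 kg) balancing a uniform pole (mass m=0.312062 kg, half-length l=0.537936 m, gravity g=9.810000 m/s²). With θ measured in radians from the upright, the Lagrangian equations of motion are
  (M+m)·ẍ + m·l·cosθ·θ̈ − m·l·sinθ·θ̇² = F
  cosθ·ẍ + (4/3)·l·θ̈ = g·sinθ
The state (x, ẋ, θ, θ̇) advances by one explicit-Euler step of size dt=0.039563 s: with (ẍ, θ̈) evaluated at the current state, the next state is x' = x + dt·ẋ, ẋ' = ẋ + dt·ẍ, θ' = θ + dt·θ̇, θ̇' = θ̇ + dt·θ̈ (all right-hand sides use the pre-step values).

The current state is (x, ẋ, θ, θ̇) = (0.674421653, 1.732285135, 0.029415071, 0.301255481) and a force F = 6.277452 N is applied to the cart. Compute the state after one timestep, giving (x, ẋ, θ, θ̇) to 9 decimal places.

sinθ=0.029410829, cosθ=0.999567408
temp = (F + m·l·θ̇²·sinθ)/(M+m) = (6.277452 + 0.000448073)/1.099999 = 5.707187073
θ̈ = (g·sinθ − cosθ·temp)/(l·(4/3 − m·cos²θ/(M+m))) = -9.590072309
ẍ = temp − m·l·θ̈·cosθ/(M+m) = 7.170082139
Euler: x'=0.674421653+0.039563·1.732285135=0.742956050, ẋ'=1.732285135+0.039563·7.170082139=2.015955095
       θ'=0.029415071+0.039563·0.301255481=0.041333642, θ̇'=0.301255481+0.039563·-9.590072309=-0.078156550

(0.742956050, 2.015955095, 0.041333642, -0.078156550)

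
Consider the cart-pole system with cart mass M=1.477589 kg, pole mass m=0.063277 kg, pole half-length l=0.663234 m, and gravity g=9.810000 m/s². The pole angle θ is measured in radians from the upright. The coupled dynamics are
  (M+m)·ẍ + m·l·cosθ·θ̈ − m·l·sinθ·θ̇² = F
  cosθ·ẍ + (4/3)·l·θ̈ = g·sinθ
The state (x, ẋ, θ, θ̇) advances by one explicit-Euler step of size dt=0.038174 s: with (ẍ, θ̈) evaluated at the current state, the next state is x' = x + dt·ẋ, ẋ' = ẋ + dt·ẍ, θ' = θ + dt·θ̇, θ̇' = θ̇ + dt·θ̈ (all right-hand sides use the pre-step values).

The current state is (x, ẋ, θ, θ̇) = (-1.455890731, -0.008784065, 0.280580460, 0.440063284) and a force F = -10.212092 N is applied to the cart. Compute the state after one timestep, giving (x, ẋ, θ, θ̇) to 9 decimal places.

(-1.456226054, -0.272289040, 0.297379436, 0.843655059)

sinθ=0.276913456, cosθ=0.960894863
temp = (F + m·l·θ̇²·sinθ)/(M+m) = (-10.212092 + 0.002250541)/1.540866 = -6.626041108
θ̈ = (g·sinθ − cosθ·temp)/(l·(4/3 − m·cos²θ/(M+m))) = 10.572425602
ẍ = temp − m·l·θ̈·cosθ/(M+m) = -6.902734190
Euler: x'=-1.455890731+0.038174·-0.008784065=-1.456226054, ẋ'=-0.008784065+0.038174·-6.902734190=-0.272289040
       θ'=0.280580460+0.038174·0.440063284=0.297379436, θ̇'=0.440063284+0.038174·10.572425602=0.843655059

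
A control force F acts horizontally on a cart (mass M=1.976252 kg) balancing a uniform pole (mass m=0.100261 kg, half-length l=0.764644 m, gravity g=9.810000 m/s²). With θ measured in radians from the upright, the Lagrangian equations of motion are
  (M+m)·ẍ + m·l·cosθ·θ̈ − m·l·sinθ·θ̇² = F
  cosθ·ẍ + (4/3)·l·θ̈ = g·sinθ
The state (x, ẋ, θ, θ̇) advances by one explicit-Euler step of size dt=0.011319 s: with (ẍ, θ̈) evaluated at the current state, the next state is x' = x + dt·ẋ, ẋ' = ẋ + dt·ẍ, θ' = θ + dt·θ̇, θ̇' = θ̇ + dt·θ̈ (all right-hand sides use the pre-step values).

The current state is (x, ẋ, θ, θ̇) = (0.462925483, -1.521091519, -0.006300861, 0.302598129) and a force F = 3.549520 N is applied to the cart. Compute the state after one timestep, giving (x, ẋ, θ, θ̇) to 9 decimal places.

(0.445708248, -1.500990226, -0.002875753, 0.282195955)

sinθ=-0.006300819, cosθ=0.999980150
temp = (F + m·l·θ̇²·sinθ)/(M+m) = (3.549520 + -0.000044230)/2.076513 = 1.709344353
θ̈ = (g·sinθ − cosθ·temp)/(l·(4/3 − m·cos²θ/(M+m))) = -1.802471436
ẍ = temp − m·l·θ̈·cosθ/(M+m) = 1.775889506
Euler: x'=0.462925483+0.011319·-1.521091519=0.445708248, ẋ'=-1.521091519+0.011319·1.775889506=-1.500990226
       θ'=-0.006300861+0.011319·0.302598129=-0.002875753, θ̇'=0.302598129+0.011319·-1.802471436=0.282195955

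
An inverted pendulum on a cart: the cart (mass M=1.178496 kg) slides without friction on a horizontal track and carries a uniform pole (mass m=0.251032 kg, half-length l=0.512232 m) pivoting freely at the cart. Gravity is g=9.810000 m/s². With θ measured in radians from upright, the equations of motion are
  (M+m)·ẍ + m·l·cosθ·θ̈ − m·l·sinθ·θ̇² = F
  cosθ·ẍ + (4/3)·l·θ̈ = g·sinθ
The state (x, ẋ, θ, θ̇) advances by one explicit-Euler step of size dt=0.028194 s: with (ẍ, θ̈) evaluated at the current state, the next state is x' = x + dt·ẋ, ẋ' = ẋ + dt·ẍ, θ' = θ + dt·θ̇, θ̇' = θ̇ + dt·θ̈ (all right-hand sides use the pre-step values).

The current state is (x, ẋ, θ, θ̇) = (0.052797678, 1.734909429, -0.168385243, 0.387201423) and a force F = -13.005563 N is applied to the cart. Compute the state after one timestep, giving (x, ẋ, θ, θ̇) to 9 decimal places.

sinθ=-0.167590649, cosθ=0.985856670
temp = (F + m·l·θ̇²·sinθ)/(M+m) = (-13.005563 + -0.003230870)/1.429528 = -9.100062307
θ̈ = (g·sinθ − cosθ·temp)/(l·(4/3 − m·cos²θ/(M+m))) = 12.303363742
ẍ = temp − m·l·θ̈·cosθ/(M+m) = -10.191102548
Euler: x'=0.052797678+0.028194·1.734909429=0.101711714, ẋ'=1.734909429+0.028194·-10.191102548=1.447581484
       θ'=-0.168385243+0.028194·0.387201423=-0.157468486, θ̇'=0.387201423+0.028194·12.303363742=0.734082460

(0.101711714, 1.447581484, -0.157468486, 0.734082460)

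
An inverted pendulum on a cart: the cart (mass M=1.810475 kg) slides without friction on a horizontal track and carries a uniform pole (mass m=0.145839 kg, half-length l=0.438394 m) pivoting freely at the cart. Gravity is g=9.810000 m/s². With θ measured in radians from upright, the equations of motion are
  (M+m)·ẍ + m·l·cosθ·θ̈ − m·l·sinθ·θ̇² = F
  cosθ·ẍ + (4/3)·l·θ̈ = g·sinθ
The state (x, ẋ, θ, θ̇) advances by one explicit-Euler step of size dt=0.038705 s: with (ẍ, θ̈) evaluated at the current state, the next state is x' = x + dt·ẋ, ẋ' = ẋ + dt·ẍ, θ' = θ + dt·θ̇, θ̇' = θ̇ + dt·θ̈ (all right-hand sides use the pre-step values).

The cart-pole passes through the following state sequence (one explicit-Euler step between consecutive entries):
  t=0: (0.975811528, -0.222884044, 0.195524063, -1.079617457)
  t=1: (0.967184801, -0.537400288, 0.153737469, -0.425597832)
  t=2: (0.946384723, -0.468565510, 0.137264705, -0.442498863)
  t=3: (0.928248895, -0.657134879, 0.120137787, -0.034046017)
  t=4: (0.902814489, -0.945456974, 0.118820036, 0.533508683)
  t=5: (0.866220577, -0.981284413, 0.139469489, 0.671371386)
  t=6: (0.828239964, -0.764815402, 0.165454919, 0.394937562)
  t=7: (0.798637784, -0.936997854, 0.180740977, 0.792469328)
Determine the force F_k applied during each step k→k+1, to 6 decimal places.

step 0→1:
  ẍ = (ẋ'−ẋ)/dt = (-0.537400288−-0.222884044)/0.038705 = -8.125985
  θ̈ = (θ̇'−θ̇)/dt = (-0.425597832−-1.079617457)/0.038705 = 16.897549
  sinθ=0.194281, cosθ=0.980946
  F = (M+m)·ẍ + m·l·cosθ·θ̈ − m·l·sinθ·θ̇² = -15.896978 + 1.059759 − 0.014478 = -14.851697
step 1→2:
  ẍ = (ẋ'−ẋ)/dt = (-0.468565510−-0.537400288)/0.038705 = 1.778447
  θ̈ = (θ̇'−θ̇)/dt = (-0.442498863−-0.425597832)/0.038705 = -0.436663
  sinθ=0.153133, cosθ=0.988206
  F = (M+m)·ẍ + m·l·cosθ·θ̈ − m·l·sinθ·θ̇² = 3.479200 + -0.027589 − 0.001773 = 3.449838
step 2→3:
  ẍ = (ẋ'−ẋ)/dt = (-0.657134879−-0.468565510)/0.038705 = -4.871964
  θ̈ = (θ̇'−θ̇)/dt = (-0.034046017−-0.442498863)/0.038705 = 10.552974
  sinθ=0.136834, cosθ=0.990594
  F = (M+m)·ẍ + m·l·cosθ·θ̈ − m·l·sinθ·θ̇² = -9.531091 + 0.668357 − 0.001713 = -8.864447
step 3→4:
  ẍ = (ẋ'−ẋ)/dt = (-0.945456974−-0.657134879)/0.038705 = -7.449221
  θ̈ = (θ̇'−θ̇)/dt = (0.533508683−-0.034046017)/0.038705 = 14.663602
  sinθ=0.119849, cosθ=0.992792
  F = (M+m)·ẍ + m·l·cosθ·θ̈ − m·l·sinθ·θ̇² = -14.573015 + 0.930759 − 0.000009 = -13.642265
step 4→5:
  ẍ = (ẋ'−ẋ)/dt = (-0.981284413−-0.945456974)/0.038705 = -0.925654
  θ̈ = (θ̇'−θ̇)/dt = (0.671371386−0.533508683)/0.038705 = 3.561884
  sinθ=0.118541, cosθ=0.992949
  F = (M+m)·ẍ + m·l·cosθ·θ̈ − m·l·sinθ·θ̇² = -1.810870 + 0.226123 − 0.002157 = -1.586904
step 5→6:
  ẍ = (ẋ'−ẋ)/dt = (-0.764815402−-0.981284413)/0.038705 = 5.592792
  θ̈ = (θ̇'−θ̇)/dt = (0.394937562−0.671371386)/0.038705 = -7.142070
  sinθ=0.139018, cosθ=0.990290
  F = (M+m)·ẍ + m·l·cosθ·θ̈ − m·l·sinθ·θ̇² = 10.941257 + -0.452194 − 0.004006 = 10.485057
step 6→7:
  ẍ = (ẋ'−ẋ)/dt = (-0.936997854−-0.764815402)/0.038705 = -4.448584
  θ̈ = (θ̇'−θ̇)/dt = (0.792469328−0.394937562)/0.038705 = 10.270812
  sinθ=0.164701, cosθ=0.986344
  F = (M+m)·ẍ + m·l·cosθ·θ̈ − m·l·sinθ·θ̇² = -8.702828 + 0.647696 − 0.001642 = -8.056774

F_0 = -14.851697 N
F_1 = 3.449838 N
F_2 = -8.864447 N
F_3 = -13.642265 N
F_4 = -1.586904 N
F_5 = 10.485057 N
F_6 = -8.056774 N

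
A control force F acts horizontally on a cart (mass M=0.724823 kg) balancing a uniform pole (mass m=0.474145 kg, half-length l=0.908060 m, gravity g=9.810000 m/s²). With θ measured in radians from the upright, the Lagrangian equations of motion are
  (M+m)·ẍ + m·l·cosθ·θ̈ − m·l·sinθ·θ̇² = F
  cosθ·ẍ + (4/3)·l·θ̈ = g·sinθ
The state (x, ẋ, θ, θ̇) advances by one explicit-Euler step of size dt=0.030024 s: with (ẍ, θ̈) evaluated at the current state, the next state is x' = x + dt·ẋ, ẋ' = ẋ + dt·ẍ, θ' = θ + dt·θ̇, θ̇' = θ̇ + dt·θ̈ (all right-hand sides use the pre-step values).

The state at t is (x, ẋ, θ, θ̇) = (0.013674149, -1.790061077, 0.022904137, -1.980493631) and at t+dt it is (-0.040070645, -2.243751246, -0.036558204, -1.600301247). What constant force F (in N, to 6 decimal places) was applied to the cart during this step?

ẍ = (ẋ'−ẋ)/dt = (-2.243751246−-1.790061077)/0.030024 = -15.110917
θ̈ = (θ̇'−θ̇)/dt = (-1.600301247−-1.980493631)/0.030024 = 12.662949
sinθ=0.022902, cosθ=0.999738
F = (M+m)·ẍ + m·l·cosθ·θ̈ − m·l·sinθ·θ̇² = -18.117506 + 5.450629 − 0.038677 = -12.705553

F = -12.705553 N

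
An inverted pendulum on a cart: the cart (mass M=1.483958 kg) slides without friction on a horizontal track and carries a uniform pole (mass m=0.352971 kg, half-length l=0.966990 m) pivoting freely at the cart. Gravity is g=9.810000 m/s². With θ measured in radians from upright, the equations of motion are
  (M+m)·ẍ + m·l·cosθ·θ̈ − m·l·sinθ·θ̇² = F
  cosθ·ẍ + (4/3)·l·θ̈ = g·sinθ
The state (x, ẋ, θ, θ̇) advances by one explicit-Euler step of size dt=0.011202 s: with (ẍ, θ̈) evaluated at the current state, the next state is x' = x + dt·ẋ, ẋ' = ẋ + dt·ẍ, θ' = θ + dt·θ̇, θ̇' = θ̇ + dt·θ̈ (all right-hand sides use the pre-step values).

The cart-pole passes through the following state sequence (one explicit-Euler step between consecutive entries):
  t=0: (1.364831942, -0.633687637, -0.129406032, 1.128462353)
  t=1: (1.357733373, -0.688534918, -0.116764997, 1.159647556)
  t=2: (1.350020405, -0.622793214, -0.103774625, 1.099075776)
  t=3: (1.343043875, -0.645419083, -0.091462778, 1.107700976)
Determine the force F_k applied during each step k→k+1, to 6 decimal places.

F_0 = -7.995638 N
F_1 = 9.000920 N
F_2 = -3.406139 N

step 0→1:
  ẍ = (ẋ'−ẋ)/dt = (-0.688534918−-0.633687637)/0.011202 = -4.896204
  θ̈ = (θ̇'−θ̇)/dt = (1.159647556−1.128462353)/0.011202 = 2.783896
  sinθ=-0.129045, cosθ=0.991639
  F = (M+m)·ẍ + m·l·cosθ·θ̈ − m·l·sinθ·θ̇² = -8.993980 + 0.942253 − -0.056089 = -7.995638
step 1→2:
  ẍ = (ẋ'−ẋ)/dt = (-0.622793214−-0.688534918)/0.011202 = 5.868747
  θ̈ = (θ̇'−θ̇)/dt = (1.099075776−1.159647556)/0.011202 = -5.407229
  sinθ=-0.116500, cosθ=0.993191
  F = (M+m)·ẍ + m·l·cosθ·θ̈ − m·l·sinθ·θ̇² = 10.780472 + -1.833025 − -0.053473 = 9.000920
step 2→3:
  ẍ = (ẋ'−ẋ)/dt = (-0.645419083−-0.622793214)/0.011202 = -2.019806
  θ̈ = (θ̇'−θ̇)/dt = (1.107700976−1.099075776)/0.011202 = 0.769970
  sinθ=-0.103588, cosθ=0.994620
  F = (M+m)·ẍ + m·l·cosθ·θ̈ − m·l·sinθ·θ̇² = -3.710241 + 0.261392 − -0.042710 = -3.406139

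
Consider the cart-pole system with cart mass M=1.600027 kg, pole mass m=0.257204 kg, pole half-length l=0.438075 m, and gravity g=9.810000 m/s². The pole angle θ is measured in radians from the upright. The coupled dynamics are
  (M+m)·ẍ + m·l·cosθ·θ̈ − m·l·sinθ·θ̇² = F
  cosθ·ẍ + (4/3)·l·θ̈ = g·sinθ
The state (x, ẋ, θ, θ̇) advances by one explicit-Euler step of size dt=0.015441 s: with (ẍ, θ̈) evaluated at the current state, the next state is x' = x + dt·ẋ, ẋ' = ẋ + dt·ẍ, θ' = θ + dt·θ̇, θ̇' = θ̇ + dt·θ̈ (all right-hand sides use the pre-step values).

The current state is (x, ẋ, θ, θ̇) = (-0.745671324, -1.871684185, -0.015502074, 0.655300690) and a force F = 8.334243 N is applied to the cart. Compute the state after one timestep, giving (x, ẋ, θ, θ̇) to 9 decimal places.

(-0.774572000, -1.794099256, -0.005383576, 0.518468455)

sinθ=-0.015501453, cosθ=0.999879845
temp = (F + m·l·θ̇²·sinθ)/(M+m) = (8.334243 + -0.000750032)/1.857231 = 4.487052482
θ̈ = (g·sinθ − cosθ·temp)/(l·(4/3 − m·cos²θ/(M+m))) = -8.861617430
ẍ = temp − m·l·θ̈·cosθ/(M+m) = 5.024605216
Euler: x'=-0.745671324+0.015441·-1.871684185=-0.774572000, ẋ'=-1.871684185+0.015441·5.024605216=-1.794099256
       θ'=-0.015502074+0.015441·0.655300690=-0.005383576, θ̇'=0.655300690+0.015441·-8.861617430=0.518468455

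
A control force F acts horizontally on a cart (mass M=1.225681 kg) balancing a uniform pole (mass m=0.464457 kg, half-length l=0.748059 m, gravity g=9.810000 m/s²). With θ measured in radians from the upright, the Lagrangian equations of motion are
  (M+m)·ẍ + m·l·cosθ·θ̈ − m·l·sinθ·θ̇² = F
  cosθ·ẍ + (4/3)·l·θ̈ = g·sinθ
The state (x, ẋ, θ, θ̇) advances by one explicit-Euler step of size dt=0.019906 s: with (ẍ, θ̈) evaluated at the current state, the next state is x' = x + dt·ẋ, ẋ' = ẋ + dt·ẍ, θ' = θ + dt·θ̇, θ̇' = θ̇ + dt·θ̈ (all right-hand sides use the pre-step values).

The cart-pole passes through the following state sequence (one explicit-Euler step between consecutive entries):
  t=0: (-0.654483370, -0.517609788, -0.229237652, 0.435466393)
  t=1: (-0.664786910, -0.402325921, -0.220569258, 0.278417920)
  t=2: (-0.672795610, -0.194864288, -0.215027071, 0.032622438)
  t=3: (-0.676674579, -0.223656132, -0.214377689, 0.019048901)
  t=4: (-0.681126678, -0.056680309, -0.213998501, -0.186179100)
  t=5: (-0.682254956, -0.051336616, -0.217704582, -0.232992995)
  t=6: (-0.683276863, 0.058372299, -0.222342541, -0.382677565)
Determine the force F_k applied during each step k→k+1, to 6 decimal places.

step 0→1:
  ẍ = (ẋ'−ẋ)/dt = (-0.402325921−-0.517609788)/0.019906 = 5.791413
  θ̈ = (θ̇'−θ̇)/dt = (0.278417920−0.435466393)/0.019906 = -7.889504
  sinθ=-0.227235, cosθ=0.973840
  F = (M+m)·ẍ + m·l·cosθ·θ̈ − m·l·sinθ·θ̇² = 9.788287 + -2.669431 − -0.014972 = 7.133828
step 1→2:
  ẍ = (ẋ'−ẋ)/dt = (-0.194864288−-0.402325921)/0.019906 = 10.422065
  θ̈ = (θ̇'−θ̇)/dt = (0.032622438−0.278417920)/0.019906 = -12.347809
  sinθ=-0.218785, cosθ=0.975773
  F = (M+m)·ẍ + m·l·cosθ·θ̈ − m·l·sinθ·θ̇² = 17.614729 + -4.186201 − -0.005892 = 13.434420
step 2→3:
  ẍ = (ẋ'−ẋ)/dt = (-0.223656132−-0.194864288)/0.019906 = -1.446390
  θ̈ = (θ̇'−θ̇)/dt = (0.019048901−0.032622438)/0.019906 = -0.681882
  sinθ=-0.213374, cosθ=0.976971
  F = (M+m)·ẍ + m·l·cosθ·θ̈ − m·l·sinθ·θ̇² = -2.444599 + -0.231458 − -0.000079 = -2.675978
step 3→4:
  ẍ = (ẋ'−ẋ)/dt = (-0.056680309−-0.223656132)/0.019906 = 8.388216
  θ̈ = (θ̇'−θ̇)/dt = (-0.186179100−0.019048901)/0.019906 = -10.309856
  sinθ=-0.212739, cosθ=0.977109
  F = (M+m)·ẍ + m·l·cosθ·θ̈ − m·l·sinθ·θ̇² = 14.177242 + -3.500072 − -0.000027 = 10.677197
step 4→5:
  ẍ = (ẋ'−ẋ)/dt = (-0.051336616−-0.056680309)/0.019906 = 0.268446
  θ̈ = (θ̇'−θ̇)/dt = (-0.232992995−-0.186179100)/0.019906 = -2.351748
  sinθ=-0.212369, cosθ=0.977190
  F = (M+m)·ẍ + m·l·cosθ·θ̈ − m·l·sinθ·θ̇² = 0.453711 + -0.798456 − -0.002558 = -0.342187
step 5→6:
  ẍ = (ẋ'−ẋ)/dt = (0.058372299−-0.051336616)/0.019906 = 5.511349
  θ̈ = (θ̇'−θ̇)/dt = (-0.382677565−-0.232992995)/0.019906 = -7.519570
  sinθ=-0.215989, cosθ=0.976396
  F = (M+m)·ẍ + m·l·cosθ·θ̈ − m·l·sinθ·θ̇² = 9.314941 + -2.550940 − -0.004074 = 6.768074

F_0 = 7.133828 N
F_1 = 13.434420 N
F_2 = -2.675978 N
F_3 = 10.677197 N
F_4 = -0.342187 N
F_5 = 6.768074 N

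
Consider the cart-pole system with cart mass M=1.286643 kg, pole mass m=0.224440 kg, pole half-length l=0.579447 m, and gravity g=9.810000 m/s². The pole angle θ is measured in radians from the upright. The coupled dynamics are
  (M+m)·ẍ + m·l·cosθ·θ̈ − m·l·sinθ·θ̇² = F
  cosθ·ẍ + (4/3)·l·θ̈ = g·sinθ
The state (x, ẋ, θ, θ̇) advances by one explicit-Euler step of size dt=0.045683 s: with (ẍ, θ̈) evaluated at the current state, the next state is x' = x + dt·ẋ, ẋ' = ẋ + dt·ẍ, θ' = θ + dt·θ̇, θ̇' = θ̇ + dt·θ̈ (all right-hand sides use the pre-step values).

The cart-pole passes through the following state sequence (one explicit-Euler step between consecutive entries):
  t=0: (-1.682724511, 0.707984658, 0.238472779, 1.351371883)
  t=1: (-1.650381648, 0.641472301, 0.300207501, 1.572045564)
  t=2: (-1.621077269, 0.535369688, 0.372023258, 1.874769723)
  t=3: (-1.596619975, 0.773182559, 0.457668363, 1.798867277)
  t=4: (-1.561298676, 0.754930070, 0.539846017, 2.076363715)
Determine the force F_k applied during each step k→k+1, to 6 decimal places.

step 0→1:
  ẍ = (ẋ'−ẋ)/dt = (0.641472301−0.707984658)/0.045683 = -1.455954
  θ̈ = (θ̇'−θ̇)/dt = (1.572045564−1.351371883)/0.045683 = 4.830543
  sinθ=0.236219, cosθ=0.971700
  F = (M+m)·ẍ + m·l·cosθ·θ̈ − m·l·sinθ·θ̇² = -2.200068 + 0.610439 − 0.056102 = -1.645731
step 1→2:
  ẍ = (ẋ'−ẋ)/dt = (0.535369688−0.641472301)/0.045683 = -2.322584
  θ̈ = (θ̇'−θ̇)/dt = (1.874769723−1.572045564)/0.045683 = 6.626626
  sinθ=0.295718, cosθ=0.955275
  F = (M+m)·ẍ + m·l·cosθ·θ̈ − m·l·sinθ·θ̇² = -3.509617 + 0.823256 − 0.095044 = -2.781405
step 2→3:
  ẍ = (ẋ'−ẋ)/dt = (0.773182559−0.535369688)/0.045683 = 5.205719
  θ̈ = (θ̇'−θ̇)/dt = (1.798867277−1.874769723)/0.045683 = -1.661503
  sinθ=0.363501, cosθ=0.931594
  F = (M+m)·ẍ + m·l·cosθ·θ̈ − m·l·sinθ·θ̇² = 7.866274 + -0.201299 − 0.166156 = 7.498819
step 3→4:
  ẍ = (ẋ'−ẋ)/dt = (0.754930070−0.773182559)/0.045683 = -0.399547
  θ̈ = (θ̇'−θ̇)/dt = (2.076363715−1.798867277)/0.045683 = 6.074392
  sinθ=0.441858, cosθ=0.897085
  F = (M+m)·ẍ + m·l·cosθ·θ̈ − m·l·sinθ·θ̇² = -0.603748 + 0.708680 − 0.185949 = -0.081017

F_0 = -1.645731 N
F_1 = -2.781405 N
F_2 = 7.498819 N
F_3 = -0.081017 N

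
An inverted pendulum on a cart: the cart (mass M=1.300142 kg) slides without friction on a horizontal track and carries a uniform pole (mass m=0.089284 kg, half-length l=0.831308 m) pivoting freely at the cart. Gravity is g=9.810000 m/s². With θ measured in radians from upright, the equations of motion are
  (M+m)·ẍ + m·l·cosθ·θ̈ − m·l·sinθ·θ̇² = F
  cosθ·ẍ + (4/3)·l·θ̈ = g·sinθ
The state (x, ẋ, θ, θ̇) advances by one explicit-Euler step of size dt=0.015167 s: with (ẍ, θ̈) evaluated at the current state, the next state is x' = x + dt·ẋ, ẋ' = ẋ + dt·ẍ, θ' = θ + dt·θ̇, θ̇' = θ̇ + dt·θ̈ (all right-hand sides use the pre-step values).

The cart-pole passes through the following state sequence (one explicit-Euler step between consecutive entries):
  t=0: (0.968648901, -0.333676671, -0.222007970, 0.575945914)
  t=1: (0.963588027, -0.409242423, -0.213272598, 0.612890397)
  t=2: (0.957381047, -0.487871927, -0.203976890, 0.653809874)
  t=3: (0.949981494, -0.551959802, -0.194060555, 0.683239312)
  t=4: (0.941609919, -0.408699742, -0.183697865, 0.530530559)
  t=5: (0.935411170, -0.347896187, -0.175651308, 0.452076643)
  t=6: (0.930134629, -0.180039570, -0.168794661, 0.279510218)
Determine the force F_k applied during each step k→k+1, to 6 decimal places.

step 0→1:
  ẍ = (ẋ'−ẋ)/dt = (-0.409242423−-0.333676671)/0.015167 = -4.982248
  θ̈ = (θ̇'−θ̇)/dt = (0.612890397−0.575945914)/0.015167 = 2.435846
  sinθ=-0.220189, cosθ=0.975457
  F = (M+m)·ẍ + m·l·cosθ·θ̈ − m·l·sinθ·θ̇² = -6.922465 + 0.176357 − -0.005421 = -6.740686
step 1→2:
  ẍ = (ẋ'−ẋ)/dt = (-0.487871927−-0.409242423)/0.015167 = -5.184249
  θ̈ = (θ̇'−θ̇)/dt = (0.653809874−0.612890397)/0.015167 = 2.697928
  sinθ=-0.211659, cosθ=0.977343
  F = (M+m)·ẍ + m·l·cosθ·θ̈ − m·l·sinθ·θ̇² = -7.203130 + 0.195710 − -0.005901 = -7.001519
step 2→3:
  ẍ = (ẋ'−ẋ)/dt = (-0.551959802−-0.487871927)/0.015167 = -4.225481
  θ̈ = (θ̇'−θ̇)/dt = (0.683239312−0.653809874)/0.015167 = 1.940360
  sinθ=-0.202565, cosθ=0.979269
  F = (M+m)·ẍ + m·l·cosθ·θ̈ − m·l·sinθ·θ̇² = -5.870994 + 0.141033 − -0.006427 = -5.723534
step 3→4:
  ẍ = (ẋ'−ẋ)/dt = (-0.408699742−-0.551959802)/0.015167 = 9.445511
  θ̈ = (θ̇'−θ̇)/dt = (0.530530559−0.683239312)/0.015167 = -10.068488
  sinθ=-0.192845, cosθ=0.981229
  F = (M+m)·ẍ + m·l·cosθ·θ̈ − m·l·sinθ·θ̇² = 13.123838 + -0.733281 − -0.006682 = 12.397239
step 4→5:
  ẍ = (ẋ'−ẋ)/dt = (-0.347896187−-0.408699742)/0.015167 = 4.008937
  θ̈ = (θ̇'−θ̇)/dt = (0.452076643−0.530530559)/0.015167 = -5.172672
  sinθ=-0.182666, cosθ=0.983175
  F = (M+m)·ẍ + m·l·cosθ·θ̈ − m·l·sinθ·θ̇² = 5.570122 + -0.377469 − -0.003816 = 5.196469
step 5→6:
  ẍ = (ẋ'−ẋ)/dt = (-0.180039570−-0.347896187)/0.015167 = 11.067226
  θ̈ = (θ̇'−θ̇)/dt = (0.279510218−0.452076643)/0.015167 = -11.377756
  sinθ=-0.174749, cosθ=0.984613
  F = (M+m)·ẍ + m·l·cosθ·θ̈ − m·l·sinθ·θ̇² = 15.377092 + -0.831491 − -0.002651 = 14.548251

F_0 = -6.740686 N
F_1 = -7.001519 N
F_2 = -5.723534 N
F_3 = 12.397239 N
F_4 = 5.196469 N
F_5 = 14.548251 N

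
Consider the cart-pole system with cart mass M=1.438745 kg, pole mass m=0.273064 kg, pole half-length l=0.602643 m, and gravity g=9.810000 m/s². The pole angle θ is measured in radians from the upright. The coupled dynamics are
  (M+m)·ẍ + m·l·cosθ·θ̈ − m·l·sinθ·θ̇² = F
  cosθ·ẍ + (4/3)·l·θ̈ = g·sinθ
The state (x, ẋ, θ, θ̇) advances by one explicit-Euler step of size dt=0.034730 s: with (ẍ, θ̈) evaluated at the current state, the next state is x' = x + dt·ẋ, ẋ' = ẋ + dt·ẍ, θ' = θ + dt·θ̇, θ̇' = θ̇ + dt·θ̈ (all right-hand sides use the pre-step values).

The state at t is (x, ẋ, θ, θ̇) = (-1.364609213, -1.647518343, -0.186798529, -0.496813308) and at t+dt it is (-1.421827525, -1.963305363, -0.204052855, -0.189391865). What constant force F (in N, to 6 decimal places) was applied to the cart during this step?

ẍ = (ẋ'−ẋ)/dt = (-1.963305363−-1.647518343)/0.034730 = -9.092629
θ̈ = (θ̇'−θ̇)/dt = (-0.189391865−-0.496813308)/0.034730 = 8.851755
sinθ=-0.185714, cosθ=0.982604
F = (M+m)·ẍ + m·l·cosθ·θ̈ − m·l·sinθ·θ̇² = -15.564845 + 1.431306 − -0.007543 = -14.125996

F = -14.125996 N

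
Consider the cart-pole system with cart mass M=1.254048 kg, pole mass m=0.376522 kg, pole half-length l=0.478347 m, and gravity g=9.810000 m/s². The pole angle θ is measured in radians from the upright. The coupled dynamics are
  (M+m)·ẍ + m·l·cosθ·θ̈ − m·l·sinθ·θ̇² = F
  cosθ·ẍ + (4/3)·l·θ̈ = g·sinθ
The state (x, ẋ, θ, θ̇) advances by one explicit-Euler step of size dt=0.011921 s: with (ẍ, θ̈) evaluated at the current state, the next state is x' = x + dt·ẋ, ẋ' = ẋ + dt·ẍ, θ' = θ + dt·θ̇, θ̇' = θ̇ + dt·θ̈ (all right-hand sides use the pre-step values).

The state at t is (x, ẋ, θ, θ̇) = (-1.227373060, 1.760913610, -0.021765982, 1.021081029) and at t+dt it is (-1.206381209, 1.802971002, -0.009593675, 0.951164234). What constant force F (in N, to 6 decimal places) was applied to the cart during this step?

ẍ = (ẋ'−ẋ)/dt = (1.802971002−1.760913610)/0.011921 = 3.528009
θ̈ = (θ̇'−θ̇)/dt = (0.951164234−1.021081029)/0.011921 = -5.865011
sinθ=-0.021764, cosθ=0.999763
F = (M+m)·ẍ + m·l·cosθ·θ̈ − m·l·sinθ·θ̇² = 5.752665 + -1.056086 − -0.004087 = 4.700666

F = 4.700666 N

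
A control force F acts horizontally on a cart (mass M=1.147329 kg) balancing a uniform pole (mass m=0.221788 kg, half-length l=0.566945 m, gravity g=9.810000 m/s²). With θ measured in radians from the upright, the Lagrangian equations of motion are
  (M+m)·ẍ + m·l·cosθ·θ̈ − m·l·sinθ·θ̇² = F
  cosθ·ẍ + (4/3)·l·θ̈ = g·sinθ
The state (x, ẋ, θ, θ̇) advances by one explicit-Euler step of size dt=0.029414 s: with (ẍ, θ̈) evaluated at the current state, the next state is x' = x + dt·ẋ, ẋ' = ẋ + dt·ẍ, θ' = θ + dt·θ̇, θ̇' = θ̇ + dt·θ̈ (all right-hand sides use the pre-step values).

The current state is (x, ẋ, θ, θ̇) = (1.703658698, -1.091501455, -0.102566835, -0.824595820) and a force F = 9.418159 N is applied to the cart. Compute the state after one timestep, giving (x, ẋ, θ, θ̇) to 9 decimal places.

sinθ=-0.102387096, cosθ=0.994744632
temp = (F + m·l·θ̇²·sinθ)/(M+m) = (9.418159 + -0.008753998)/1.369117 = 6.872608405
θ̈ = (g·sinθ − cosθ·temp)/(l·(4/3 − m·cos²θ/(M+m))) = -11.789986477
ẍ = temp − m·l·θ̈·cosθ/(M+m) = 7.949726501
Euler: x'=1.703658698+0.029414·-1.091501455=1.671553274, ẋ'=-1.091501455+0.029414·7.949726501=-0.857668200
       θ'=-0.102566835+0.029414·-0.824595820=-0.126821496, θ̇'=-0.824595820+0.029414·-11.789986477=-1.171386482

(1.671553274, -0.857668200, -0.126821496, -1.171386482)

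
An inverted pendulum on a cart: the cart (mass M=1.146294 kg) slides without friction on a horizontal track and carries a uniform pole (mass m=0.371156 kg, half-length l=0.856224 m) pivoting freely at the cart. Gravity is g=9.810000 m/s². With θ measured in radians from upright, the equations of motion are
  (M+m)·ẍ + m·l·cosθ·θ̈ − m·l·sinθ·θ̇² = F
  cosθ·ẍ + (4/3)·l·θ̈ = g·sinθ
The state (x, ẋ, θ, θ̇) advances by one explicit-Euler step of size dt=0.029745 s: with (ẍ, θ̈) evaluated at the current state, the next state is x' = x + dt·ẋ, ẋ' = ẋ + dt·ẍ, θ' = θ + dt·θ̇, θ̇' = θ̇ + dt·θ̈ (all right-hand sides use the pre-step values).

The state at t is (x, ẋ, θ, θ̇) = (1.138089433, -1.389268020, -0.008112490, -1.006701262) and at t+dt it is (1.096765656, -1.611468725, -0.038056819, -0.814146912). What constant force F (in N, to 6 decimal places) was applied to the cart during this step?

F = -9.275858 N

ẍ = (ẋ'−ẋ)/dt = (-1.611468725−-1.389268020)/0.029745 = -7.470187
θ̈ = (θ̇'−θ̇)/dt = (-0.814146912−-1.006701262)/0.029745 = 6.473503
sinθ=-0.008112, cosθ=0.999967
F = (M+m)·ẍ + m·l·cosθ·θ̈ − m·l·sinθ·θ̇² = -11.335635 + 2.057164 − -0.002613 = -9.275858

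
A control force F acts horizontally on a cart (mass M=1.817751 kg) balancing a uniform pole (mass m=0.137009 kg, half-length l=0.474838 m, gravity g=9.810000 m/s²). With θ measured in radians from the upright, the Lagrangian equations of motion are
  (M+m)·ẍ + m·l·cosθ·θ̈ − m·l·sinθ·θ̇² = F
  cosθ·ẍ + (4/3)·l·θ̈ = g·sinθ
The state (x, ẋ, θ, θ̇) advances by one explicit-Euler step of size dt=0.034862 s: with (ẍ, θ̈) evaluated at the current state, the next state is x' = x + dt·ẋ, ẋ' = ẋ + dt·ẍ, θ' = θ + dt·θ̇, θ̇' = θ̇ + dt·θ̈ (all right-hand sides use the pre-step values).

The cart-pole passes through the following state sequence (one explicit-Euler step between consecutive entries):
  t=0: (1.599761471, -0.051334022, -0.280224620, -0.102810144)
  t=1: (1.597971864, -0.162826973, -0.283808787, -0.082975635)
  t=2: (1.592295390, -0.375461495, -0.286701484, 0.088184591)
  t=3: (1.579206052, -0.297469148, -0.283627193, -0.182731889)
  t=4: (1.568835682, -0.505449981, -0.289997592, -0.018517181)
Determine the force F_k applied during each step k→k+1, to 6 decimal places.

F_0 = -6.215802 N
F_1 = -11.615953 N
F_2 = 3.888351 N
F_3 = -11.366959 N

step 0→1:
  ẍ = (ẋ'−ẋ)/dt = (-0.162826973−-0.051334022)/0.034862 = -3.198123
  θ̈ = (θ̇'−θ̇)/dt = (-0.082975635−-0.102810144)/0.034862 = 0.568944
  sinθ=-0.276572, cosθ=0.960993
  F = (M+m)·ẍ + m·l·cosθ·θ̈ − m·l·sinθ·θ̇² = -6.251562 + 0.035570 − -0.000190 = -6.215802
step 1→2:
  ẍ = (ẋ'−ẋ)/dt = (-0.375461495−-0.162826973)/0.034862 = -6.099321
  θ̈ = (θ̇'−θ̇)/dt = (0.088184591−-0.082975635)/0.034862 = 4.909650
  sinθ=-0.280014, cosθ=0.959996
  F = (M+m)·ẍ + m·l·cosθ·θ̈ − m·l·sinθ·θ̇² = -11.922708 + 0.306630 − -0.000125 = -11.615953
step 2→3:
  ẍ = (ẋ'−ẋ)/dt = (-0.297469148−-0.375461495)/0.034862 = 2.237174
  θ̈ = (θ̇'−θ̇)/dt = (-0.182731889−0.088184591)/0.034862 = -7.771111
  sinθ=-0.282790, cosθ=0.959182
  F = (M+m)·ẍ + m·l·cosθ·θ̈ − m·l·sinθ·θ̇² = 4.373137 + -0.484930 − -0.000143 = 3.888351
step 3→4:
  ẍ = (ẋ'−ẋ)/dt = (-0.505449981−-0.297469148)/0.034862 = -5.965832
  θ̈ = (θ̇'−θ̇)/dt = (-0.018517181−-0.182731889)/0.034862 = 4.710421
  sinθ=-0.279840, cosθ=0.960047
  F = (M+m)·ẍ + m·l·cosθ·θ̈ − m·l·sinθ·θ̇² = -11.661770 + 0.294203 − -0.000608 = -11.366959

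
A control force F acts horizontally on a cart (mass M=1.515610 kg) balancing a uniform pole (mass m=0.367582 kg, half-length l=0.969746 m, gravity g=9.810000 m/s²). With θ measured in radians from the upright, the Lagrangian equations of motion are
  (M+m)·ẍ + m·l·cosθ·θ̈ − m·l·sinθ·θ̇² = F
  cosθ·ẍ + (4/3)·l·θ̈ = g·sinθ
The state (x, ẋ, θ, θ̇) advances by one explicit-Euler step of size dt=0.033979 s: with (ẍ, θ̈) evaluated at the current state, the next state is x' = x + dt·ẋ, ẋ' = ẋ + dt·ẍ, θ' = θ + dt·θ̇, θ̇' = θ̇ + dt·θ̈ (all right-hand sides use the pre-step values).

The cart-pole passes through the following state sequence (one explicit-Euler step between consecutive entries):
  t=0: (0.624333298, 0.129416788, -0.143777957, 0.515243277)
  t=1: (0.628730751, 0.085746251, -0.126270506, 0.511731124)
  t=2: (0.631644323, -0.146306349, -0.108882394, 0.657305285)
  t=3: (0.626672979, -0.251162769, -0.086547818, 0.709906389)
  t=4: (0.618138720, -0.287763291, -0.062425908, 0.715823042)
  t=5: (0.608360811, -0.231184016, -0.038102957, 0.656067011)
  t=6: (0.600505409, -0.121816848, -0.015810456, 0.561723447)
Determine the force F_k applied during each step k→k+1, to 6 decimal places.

step 0→1:
  ẍ = (ẋ'−ẋ)/dt = (0.085746251−0.129416788)/0.033979 = -1.285221
  θ̈ = (θ̇'−θ̇)/dt = (0.511731124−0.515243277)/0.033979 = -0.103362
  sinθ=-0.143283, cosθ=0.989682
  F = (M+m)·ẍ + m·l·cosθ·θ̈ − m·l·sinθ·θ̇² = -2.420319 + -0.036465 − -0.013559 = -2.443224
step 1→2:
  ẍ = (ẋ'−ẋ)/dt = (-0.146306349−0.085746251)/0.033979 = -6.829295
  θ̈ = (θ̇'−θ̇)/dt = (0.657305285−0.511731124)/0.033979 = 4.284239
  sinθ=-0.125935, cosθ=0.992038
  F = (M+m)·ẍ + m·l·cosθ·θ̈ − m·l·sinθ·θ̇² = -12.860873 + 1.515006 − -0.011756 = -11.334111
step 2→3:
  ẍ = (ẋ'−ẋ)/dt = (-0.251162769−-0.146306349)/0.033979 = -3.085918
  θ̈ = (θ̇'−θ̇)/dt = (0.709906389−0.657305285)/0.033979 = 1.548047
  sinθ=-0.108667, cosθ=0.994078
  F = (M+m)·ẍ + m·l·cosθ·θ̈ − m·l·sinθ·θ̇² = -5.811377 + 0.548551 − -0.016736 = -5.246090
step 3→4:
  ẍ = (ẋ'−ẋ)/dt = (-0.287763291−-0.251162769)/0.033979 = -1.077151
  θ̈ = (θ̇'−θ̇)/dt = (0.715823042−0.709906389)/0.033979 = 0.174127
  sinθ=-0.086440, cosθ=0.996257
  F = (M+m)·ẍ + m·l·cosθ·θ̈ − m·l·sinθ·θ̇² = -2.028483 + 0.061837 − -0.015528 = -1.951117
step 4→5:
  ẍ = (ẋ'−ẋ)/dt = (-0.231184016−-0.287763291)/0.033979 = 1.665125
  θ̈ = (θ̇'−θ̇)/dt = (0.656067011−0.715823042)/0.033979 = -1.758617
  sinθ=-0.062385, cosθ=0.998052
  F = (M+m)·ẍ + m·l·cosθ·θ̈ − m·l·sinθ·θ̇² = 3.135750 + -0.625657 − -0.011395 = 2.521487
step 5→6:
  ẍ = (ẋ'−ẋ)/dt = (-0.121816848−-0.231184016)/0.033979 = 3.218669
  θ̈ = (θ̇'−θ̇)/dt = (0.561723447−0.656067011)/0.033979 = -2.776526
  sinθ=-0.038094, cosθ=0.999274
  F = (M+m)·ẍ + m·l·cosθ·θ̈ − m·l·sinθ·θ̇² = 6.061373 + -0.989005 − -0.005845 = 5.078212

F_0 = -2.443224 N
F_1 = -11.334111 N
F_2 = -5.246090 N
F_3 = -1.951117 N
F_4 = 2.521487 N
F_5 = 5.078212 N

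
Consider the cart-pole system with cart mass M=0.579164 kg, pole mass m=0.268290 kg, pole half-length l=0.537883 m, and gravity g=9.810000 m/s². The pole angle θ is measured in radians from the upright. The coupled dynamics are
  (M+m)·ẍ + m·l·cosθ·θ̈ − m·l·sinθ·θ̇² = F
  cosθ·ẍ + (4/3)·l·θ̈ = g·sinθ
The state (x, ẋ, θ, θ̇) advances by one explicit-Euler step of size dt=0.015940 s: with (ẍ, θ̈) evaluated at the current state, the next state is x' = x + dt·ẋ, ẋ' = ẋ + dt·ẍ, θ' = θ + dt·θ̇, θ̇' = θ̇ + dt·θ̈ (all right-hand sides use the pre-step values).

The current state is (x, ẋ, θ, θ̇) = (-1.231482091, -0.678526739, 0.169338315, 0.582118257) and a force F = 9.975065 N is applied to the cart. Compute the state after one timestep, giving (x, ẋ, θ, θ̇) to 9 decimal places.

(-1.242297807, -0.442455513, 0.178617280, 0.294405201)

sinθ=0.168530165, cosθ=0.985696497
temp = (F + m·l·θ̇²·sinθ)/(M+m) = (9.975065 + 0.008241237)/0.847454 = 11.780351779
θ̈ = (g·sinθ − cosθ·temp)/(l·(4/3 − m·cos²θ/(M+m))) = -18.049752551
ẍ = temp − m·l·θ̈·cosθ/(M+m) = 14.809989054
Euler: x'=-1.231482091+0.015940·-0.678526739=-1.242297807, ẋ'=-0.678526739+0.015940·14.809989054=-0.442455513
       θ'=0.169338315+0.015940·0.582118257=0.178617280, θ̇'=0.582118257+0.015940·-18.049752551=0.294405201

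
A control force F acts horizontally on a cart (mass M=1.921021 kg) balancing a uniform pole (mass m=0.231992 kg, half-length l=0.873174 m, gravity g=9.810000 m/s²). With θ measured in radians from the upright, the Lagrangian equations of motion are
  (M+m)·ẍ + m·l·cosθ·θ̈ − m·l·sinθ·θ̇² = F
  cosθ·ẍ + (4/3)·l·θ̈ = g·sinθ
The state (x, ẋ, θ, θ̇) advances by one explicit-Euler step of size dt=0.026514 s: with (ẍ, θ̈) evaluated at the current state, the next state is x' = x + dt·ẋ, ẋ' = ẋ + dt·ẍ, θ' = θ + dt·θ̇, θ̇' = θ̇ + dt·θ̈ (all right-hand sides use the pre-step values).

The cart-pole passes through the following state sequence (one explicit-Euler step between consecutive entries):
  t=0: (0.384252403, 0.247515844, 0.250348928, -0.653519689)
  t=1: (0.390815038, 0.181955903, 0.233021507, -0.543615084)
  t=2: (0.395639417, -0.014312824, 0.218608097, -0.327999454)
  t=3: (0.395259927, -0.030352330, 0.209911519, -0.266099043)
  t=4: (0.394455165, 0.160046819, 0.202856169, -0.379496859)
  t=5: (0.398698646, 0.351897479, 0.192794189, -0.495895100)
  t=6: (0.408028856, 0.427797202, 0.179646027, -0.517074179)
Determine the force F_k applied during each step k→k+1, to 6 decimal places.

F_0 = -4.531584 N
F_1 = -14.348607 N
F_2 = -0.845511 N
F_3 = 14.610617 N
F_4 = 14.701889 N
F_5 = 5.994919 N

step 0→1:
  ẍ = (ẋ'−ẋ)/dt = (0.181955903−0.247515844)/0.026514 = -2.472654
  θ̈ = (θ̇'−θ̇)/dt = (-0.543615084−-0.653519689)/0.026514 = 4.145154
  sinθ=0.247742, cosθ=0.968826
  F = (M+m)·ẍ + m·l·cosθ·θ̈ − m·l·sinθ·θ̇² = -5.323656 + 0.813505 − 0.021433 = -4.531584
step 1→2:
  ẍ = (ẋ'−ẋ)/dt = (-0.014312824−0.181955903)/0.026514 = -7.402456
  θ̈ = (θ̇'−θ̇)/dt = (-0.327999454−-0.543615084)/0.026514 = 8.132143
  sinθ=0.230918, cosθ=0.972973
  F = (M+m)·ẍ + m·l·cosθ·θ̈ − m·l·sinθ·θ̇² = -15.937585 + 1.602801 − 0.013823 = -14.348607
step 2→3:
  ẍ = (ẋ'−ẋ)/dt = (-0.030352330−-0.014312824)/0.026514 = -0.604945
  θ̈ = (θ̇'−θ̇)/dt = (-0.266099043−-0.327999454)/0.026514 = 2.334631
  sinθ=0.216871, cosθ=0.976200
  F = (M+m)·ẍ + m·l·cosθ·θ̈ − m·l·sinθ·θ̇² = -1.302454 + 0.461669 − 0.004726 = -0.845511
step 3→4:
  ẍ = (ẋ'−ẋ)/dt = (0.160046819−-0.030352330)/0.026514 = 7.181080
  θ̈ = (θ̇'−θ̇)/dt = (-0.379496859−-0.266099043)/0.026514 = -4.276903
  sinθ=0.208373, cosθ=0.978049
  F = (M+m)·ẍ + m·l·cosθ·θ̈ − m·l·sinθ·θ̇² = 15.460958 + -0.847352 − 0.002989 = 14.610617
step 4→5:
  ẍ = (ẋ'−ẋ)/dt = (0.351897479−0.160046819)/0.026514 = 7.235825
  θ̈ = (θ̇'−θ̇)/dt = (-0.495895100−-0.379496859)/0.026514 = -4.390067
  sinθ=0.201468, cosθ=0.979495
  F = (M+m)·ẍ + m·l·cosθ·θ̈ − m·l·sinθ·θ̇² = 15.578825 + -0.871058 − 0.005878 = 14.701889
step 5→6:
  ẍ = (ẋ'−ẋ)/dt = (0.427797202−0.351897479)/0.026514 = 2.862628
  θ̈ = (θ̇'−θ̇)/dt = (-0.517074179−-0.495895100)/0.026514 = -0.798789
  sinθ=0.191602, cosθ=0.981473
  F = (M+m)·ẍ + m·l·cosθ·θ̈ − m·l·sinθ·θ̇² = 6.163276 + -0.158812 − 0.009545 = 5.994919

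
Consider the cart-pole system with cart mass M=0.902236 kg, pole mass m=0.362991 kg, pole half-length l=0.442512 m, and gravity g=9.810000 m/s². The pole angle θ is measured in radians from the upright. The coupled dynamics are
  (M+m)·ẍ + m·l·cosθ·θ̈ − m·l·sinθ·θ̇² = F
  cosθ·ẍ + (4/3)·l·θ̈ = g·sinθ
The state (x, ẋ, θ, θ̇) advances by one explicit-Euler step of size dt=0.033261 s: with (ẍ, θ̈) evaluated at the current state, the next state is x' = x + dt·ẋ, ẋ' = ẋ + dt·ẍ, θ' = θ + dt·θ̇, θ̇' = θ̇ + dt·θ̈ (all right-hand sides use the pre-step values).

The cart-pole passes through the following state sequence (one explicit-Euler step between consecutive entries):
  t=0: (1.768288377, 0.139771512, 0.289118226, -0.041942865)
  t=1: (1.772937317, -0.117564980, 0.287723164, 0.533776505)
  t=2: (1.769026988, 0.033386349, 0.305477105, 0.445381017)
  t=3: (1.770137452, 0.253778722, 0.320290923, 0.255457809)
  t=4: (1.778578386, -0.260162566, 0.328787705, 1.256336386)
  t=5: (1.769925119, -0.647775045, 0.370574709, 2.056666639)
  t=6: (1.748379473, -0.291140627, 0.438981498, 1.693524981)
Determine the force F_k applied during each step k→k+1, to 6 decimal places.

step 0→1:
  ẍ = (ẋ'−ẋ)/dt = (-0.117564980−0.139771512)/0.033261 = -7.736884
  θ̈ = (θ̇'−θ̇)/dt = (0.533776505−-0.041942865)/0.033261 = 17.309142
  sinθ=0.285107, cosθ=0.958496
  F = (M+m)·ẍ + m·l·cosθ·θ̈ − m·l·sinθ·θ̇² = -9.788914 + 2.664935 − 0.000081 = -7.124060
step 1→2:
  ẍ = (ẋ'−ẋ)/dt = (0.033386349−-0.117564980)/0.033261 = 4.538388
  θ̈ = (θ̇'−θ̇)/dt = (0.445381017−0.533776505)/0.033261 = -2.657632
  sinθ=0.283770, cosθ=0.958892
  F = (M+m)·ẍ + m·l·cosθ·θ̈ − m·l·sinθ·θ̇² = 5.742091 + -0.409341 − 0.012987 = 5.319763
step 2→3:
  ẍ = (ẋ'−ẋ)/dt = (0.253778722−0.033386349)/0.033261 = 6.626150
  θ̈ = (θ̇'−θ̇)/dt = (0.255457809−0.445381017)/0.033261 = -5.710087
  sinθ=0.300748, cosθ=0.953704
  F = (M+m)·ẍ + m·l·cosθ·θ̈ − m·l·sinθ·θ̇² = 8.383584 + -0.874736 − 0.009583 = 7.499265
step 3→4:
  ẍ = (ẋ'−ẋ)/dt = (-0.260162566−0.253778722)/0.033261 = -15.451769
  θ̈ = (θ̇'−θ̇)/dt = (1.256336386−0.255457809)/0.033261 = 30.091656
  sinθ=0.314843, cosθ=0.949144
  F = (M+m)·ẍ + m·l·cosθ·θ̈ − m·l·sinθ·θ̇² = -19.549995 + 4.587743 − 0.003300 = -14.965553
step 4→5:
  ẍ = (ẋ'−ẋ)/dt = (-0.647775045−-0.260162566)/0.033261 = -11.653663
  θ̈ = (θ̇'−θ̇)/dt = (2.056666639−1.256336386)/0.033261 = 24.062122
  sinθ=0.322896, cosθ=0.946434
  F = (M+m)·ẍ + m·l·cosθ·θ̈ − m·l·sinθ·θ̇² = -14.744529 + 3.658014 − 0.081864 = -11.168379
step 5→6:
  ẍ = (ẋ'−ẋ)/dt = (-0.291140627−-0.647775045)/0.033261 = 10.722300
  θ̈ = (θ̇'−θ̇)/dt = (1.693524981−2.056666639)/0.033261 = -10.917942
  sinθ=0.362151, cosθ=0.932119
  F = (M+m)·ẍ + m·l·cosθ·θ̈ − m·l·sinθ·θ̇² = 13.566143 + -1.634682 − 0.246059 = 11.685403

F_0 = -7.124060 N
F_1 = 5.319763 N
F_2 = 7.499265 N
F_3 = -14.965553 N
F_4 = -11.168379 N
F_5 = 11.685403 N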